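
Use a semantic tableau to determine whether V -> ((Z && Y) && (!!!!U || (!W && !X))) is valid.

Assume the negation and expand:
Initial set: {!(V -> ((Z && Y) && (!!!!U || (!W && !X))))}.
!(V -> ((Z && Y) && (!!!!U || (!W && !X)))): α-rule — add V, !((Z && Y) && (!!!!U || (!W && !X))).
!((Z && Y) && (!!!!U || (!W && !X))): β-rule — branch into !(Z && Y)  //  !(!!!!U || (!W && !X)).
  branch 1 (add !(Z && Y)):
    !(Z && Y): β-rule — branch into !Z  //  !Y.
      branch 1.1 (add !Z):
        ○ open, literals {V=1, Z=0}.
      branch 1.2 (add !Y):
        ○ open, literals {V=1, Y=0}.
  branch 2 (add !(!!!!U || (!W && !X))):
    !(!!!!U || (!W && !X)): α-rule — add !!!!!U, !(!W && !X).
    !!!!!U: drop double negation, giving !!!U.
    !!!U: drop double negation, giving !U.
    !(!W && !X): β-rule — branch into !!W  //  !!X.
      branch 2.1 (add !!W):
        ○ open, literals {U=0, V=1, W=1}.
      branch 2.2 (add !!X):
        ○ open, literals {U=0, V=1, X=1}.
0 branches closed, 4 open.
An open branch gives a countermodel: V=1, Z=0 (unmentioned atoms arbitrary); under it the original formula is false.

Not valid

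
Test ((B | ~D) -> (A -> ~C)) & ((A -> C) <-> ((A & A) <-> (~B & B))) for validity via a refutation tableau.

Not valid

Assume the negation and expand:
Initial set: {~(((B | ~D) -> (A -> ~C)) & ((A -> C) <-> ((A & A) <-> (~B & B))))}.
~(((B | ~D) -> (A -> ~C)) & ((A -> C) <-> ((A & A) <-> (~B & B)))): β-rule — branch into ~((B | ~D) -> (A -> ~C))  //  ~((A -> C) <-> ((A & A) <-> (~B & B))).
  branch 1 (add ~((B | ~D) -> (A -> ~C))):
    ~((B | ~D) -> (A -> ~C)): α-rule — add (B | ~D), ~(A -> ~C).
    ~(A -> ~C): α-rule — add A, ~~C.
    (B | ~D): β-rule — branch into B  //  ~D.
      branch 1.1 (add B):
        ○ open, literals {A=T, B=T, C=T}.
      branch 1.2 (add ~D):
        ○ open, literals {A=T, C=T, D=F}.
  branch 2 (add ~((A -> C) <-> ((A & A) <-> (~B & B)))):
    ~((A -> C) <-> ((A & A) <-> (~B & B))): β-rule — branch into (A -> C), ~((A & A) <-> (~B & B))  //  ~(A -> C), ((A & A) <-> (~B & B)).
      branch 2.1 (add (A -> C), ~((A & A) <-> (~B & B))):
        (A -> C): β-rule — branch into ~A  //  C.
          branch 2.1.1 (add ~A):
            ~((A & A) <-> (~B & B)): β-rule — branch into (A & A), ~(~B & B)  //  ~(A & A), (~B & B).
              branch 2.1.1.1 (add (A & A), ~(~B & B)):
                (A & A): α-rule — add A, A.
                × closes — contains both A and ~A.
              branch 2.1.1.2 (add ~(A & A), (~B & B)):
                (~B & B): α-rule — add ~B, B.
                × closes — contains both B and ~B.
          branch 2.1.2 (add C):
            ~((A & A) <-> (~B & B)): β-rule — branch into (A & A), ~(~B & B)  //  ~(A & A), (~B & B).
              branch 2.1.2.1 (add (A & A), ~(~B & B)):
                (A & A): α-rule — add A, A.
                ~(~B & B): β-rule — branch into ~~B  //  ~B.
                  branch 2.1.2.1.1 (add ~~B):
                    ○ open, literals {A=T, B=T, C=T}.
                  branch 2.1.2.1.2 (add ~B):
                    ○ open, literals {A=T, B=F, C=T}.
              branch 2.1.2.2 (add ~(A & A), (~B & B)):
                (~B & B): α-rule — add ~B, B.
                × closes — contains both B and ~B.
      branch 2.2 (add ~(A -> C), ((A & A) <-> (~B & B))):
        ~(A -> C): α-rule — add A, ~C.
        ((A & A) <-> (~B & B)): β-rule — branch into (A & A), (~B & B)  //  ~(A & A), ~(~B & B).
          branch 2.2.1 (add (A & A), (~B & B)):
            (A & A): α-rule — add A, A.
            (~B & B): α-rule — add ~B, B.
            × closes — contains both B and ~B.
          branch 2.2.2 (add ~(A & A), ~(~B & B)):
            ~(A & A): β-rule — branch into ~A  //  ~A.
              branch 2.2.2.1 (add ~A):
                × closes — contains both A and ~A.
              branch 2.2.2.2 (add ~A):
                × closes — contains both A and ~A.
6 branches closed, 4 open.
An open branch gives a countermodel: A=T, B=T, C=T (unmentioned atoms arbitrary); under it the original formula is false.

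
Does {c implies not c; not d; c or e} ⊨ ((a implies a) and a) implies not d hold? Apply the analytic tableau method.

Initial set: {(c implies not c); not d; (c or e); not (((a implies a) and a) implies not d)}.
not (((a implies a) and a) implies not d): α-rule — add ((a implies a) and a), not not d.
× closes — contains both d and not d.
All 1 branch closes.
Every branch closed, so the premises entail the conclusion.

Yes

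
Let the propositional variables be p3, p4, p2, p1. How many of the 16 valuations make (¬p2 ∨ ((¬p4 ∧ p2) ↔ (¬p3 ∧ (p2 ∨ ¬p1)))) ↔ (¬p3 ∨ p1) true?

10

Initial set: {((¬p2 ∨ ((¬p4 ∧ p2) ↔ (¬p3 ∧ (p2 ∨ ¬p1)))) ↔ (¬p3 ∨ p1))}.
((¬p2 ∨ ((¬p4 ∧ p2) ↔ (¬p3 ∧ (p2 ∨ ¬p1)))) ↔ (¬p3 ∨ p1)): β-rule — branch into (¬p2 ∨ ((¬p4 ∧ p2) ↔ (¬p3 ∧ (p2 ∨ ¬p1)))), (¬p3 ∨ p1)  //  ¬(¬p2 ∨ ((¬p4 ∧ p2) ↔ (¬p3 ∧ (p2 ∨ ¬p1)))), ¬(¬p3 ∨ p1).
  branch 1 (add (¬p2 ∨ ((¬p4 ∧ p2) ↔ (¬p3 ∧ (p2 ∨ ¬p1)))), (¬p3 ∨ p1)):
    (¬p2 ∨ ((¬p4 ∧ p2) ↔ (¬p3 ∧ (p2 ∨ ¬p1)))): β-rule — branch into ¬p2  //  ((¬p4 ∧ p2) ↔ (¬p3 ∧ (p2 ∨ ¬p1))).
      branch 1.1 (add ¬p2):
        (¬p3 ∨ p1): β-rule — branch into ¬p3  //  p1.
          branch 1.1.1 (add ¬p3):
            ○ open, literals {p2=false, p3=false}.
          branch 1.1.2 (add p1):
            ○ open, literals {p1=true, p2=false}.
      branch 1.2 (add ((¬p4 ∧ p2) ↔ (¬p3 ∧ (p2 ∨ ¬p1)))):
        (¬p3 ∨ p1): β-rule — branch into ¬p3  //  p1.
          branch 1.2.1 (add ¬p3):
            ((¬p4 ∧ p2) ↔ (¬p3 ∧ (p2 ∨ ¬p1))): β-rule — branch into (¬p4 ∧ p2), (¬p3 ∧ (p2 ∨ ¬p1))  //  ¬(¬p4 ∧ p2), ¬(¬p3 ∧ (p2 ∨ ¬p1)).
              branch 1.2.1.1 (add (¬p4 ∧ p2), (¬p3 ∧ (p2 ∨ ¬p1))):
                (¬p4 ∧ p2): α-rule — add ¬p4, p2.
                (¬p3 ∧ (p2 ∨ ¬p1)): α-rule — add ¬p3, (p2 ∨ ¬p1).
                (p2 ∨ ¬p1): β-rule — branch into p2  //  ¬p1.
                  branch 1.2.1.1.1 (add p2):
                    ○ open, literals {p2=true, p3=false, p4=false}.
                  branch 1.2.1.1.2 (add ¬p1):
                    ○ open, literals {p1=false, p2=true, p3=false, p4=false}.
              branch 1.2.1.2 (add ¬(¬p4 ∧ p2), ¬(¬p3 ∧ (p2 ∨ ¬p1))):
                ¬(¬p4 ∧ p2): β-rule — branch into ¬¬p4  //  ¬p2.
                  branch 1.2.1.2.1 (add ¬¬p4):
                    ¬(¬p3 ∧ (p2 ∨ ¬p1)): β-rule — branch into ¬¬p3  //  ¬(p2 ∨ ¬p1).
                      branch 1.2.1.2.1.1 (add ¬¬p3):
                        × closes — contains both p3 and ¬p3.
                      branch 1.2.1.2.1.2 (add ¬(p2 ∨ ¬p1)):
                        ¬(p2 ∨ ¬p1): α-rule — add ¬p2, ¬¬p1.
                        ○ open, literals {p1=true, p2=false, p3=false, p4=true}.
                  branch 1.2.1.2.2 (add ¬p2):
                    ¬(¬p3 ∧ (p2 ∨ ¬p1)): β-rule — branch into ¬¬p3  //  ¬(p2 ∨ ¬p1).
                      branch 1.2.1.2.2.1 (add ¬¬p3):
                        × closes — contains both p3 and ¬p3.
                      branch 1.2.1.2.2.2 (add ¬(p2 ∨ ¬p1)):
                        ¬(p2 ∨ ¬p1): α-rule — add ¬p2, ¬¬p1.
                        ○ open, literals {p1=true, p2=false, p3=false}.
          branch 1.2.2 (add p1):
            ((¬p4 ∧ p2) ↔ (¬p3 ∧ (p2 ∨ ¬p1))): β-rule — branch into (¬p4 ∧ p2), (¬p3 ∧ (p2 ∨ ¬p1))  //  ¬(¬p4 ∧ p2), ¬(¬p3 ∧ (p2 ∨ ¬p1)).
              branch 1.2.2.1 (add (¬p4 ∧ p2), (¬p3 ∧ (p2 ∨ ¬p1))):
                (¬p4 ∧ p2): α-rule — add ¬p4, p2.
                (¬p3 ∧ (p2 ∨ ¬p1)): α-rule — add ¬p3, (p2 ∨ ¬p1).
                (p2 ∨ ¬p1): β-rule — branch into p2  //  ¬p1.
                  branch 1.2.2.1.1 (add p2):
                    ○ open, literals {p1=true, p2=true, p3=false, p4=false}.
                  branch 1.2.2.1.2 (add ¬p1):
                    × closes — contains both p1 and ¬p1.
              branch 1.2.2.2 (add ¬(¬p4 ∧ p2), ¬(¬p3 ∧ (p2 ∨ ¬p1))):
                ¬(¬p4 ∧ p2): β-rule — branch into ¬¬p4  //  ¬p2.
                  branch 1.2.2.2.1 (add ¬¬p4):
                    ¬(¬p3 ∧ (p2 ∨ ¬p1)): β-rule — branch into ¬¬p3  //  ¬(p2 ∨ ¬p1).
                      branch 1.2.2.2.1.1 (add ¬¬p3):
                        ○ open, literals {p1=true, p3=true, p4=true}.
                      branch 1.2.2.2.1.2 (add ¬(p2 ∨ ¬p1)):
                        ¬(p2 ∨ ¬p1): α-rule — add ¬p2, ¬¬p1.
                        ○ open, literals {p1=true, p2=false, p4=true}.
                  branch 1.2.2.2.2 (add ¬p2):
                    ¬(¬p3 ∧ (p2 ∨ ¬p1)): β-rule — branch into ¬¬p3  //  ¬(p2 ∨ ¬p1).
                      branch 1.2.2.2.2.1 (add ¬¬p3):
                        ○ open, literals {p1=true, p2=false, p3=true}.
                      branch 1.2.2.2.2.2 (add ¬(p2 ∨ ¬p1)):
                        ¬(p2 ∨ ¬p1): α-rule — add ¬p2, ¬¬p1.
                        ○ open, literals {p1=true, p2=false}.
  branch 2 (add ¬(¬p2 ∨ ((¬p4 ∧ p2) ↔ (¬p3 ∧ (p2 ∨ ¬p1)))), ¬(¬p3 ∨ p1)):
    ¬(¬p2 ∨ ((¬p4 ∧ p2) ↔ (¬p3 ∧ (p2 ∨ ¬p1)))): α-rule — add ¬¬p2, ¬((¬p4 ∧ p2) ↔ (¬p3 ∧ (p2 ∨ ¬p1))).
    ¬(¬p3 ∨ p1): α-rule — add ¬¬p3, ¬p1.
    ¬((¬p4 ∧ p2) ↔ (¬p3 ∧ (p2 ∨ ¬p1))): β-rule — branch into (¬p4 ∧ p2), ¬(¬p3 ∧ (p2 ∨ ¬p1))  //  ¬(¬p4 ∧ p2), (¬p3 ∧ (p2 ∨ ¬p1)).
      branch 2.1 (add (¬p4 ∧ p2), ¬(¬p3 ∧ (p2 ∨ ¬p1))):
        (¬p4 ∧ p2): α-rule — add ¬p4, p2.
        ¬(¬p3 ∧ (p2 ∨ ¬p1)): β-rule — branch into ¬¬p3  //  ¬(p2 ∨ ¬p1).
          branch 2.1.1 (add ¬¬p3):
            ○ open, literals {p1=false, p2=true, p3=true, p4=false}.
          branch 2.1.2 (add ¬(p2 ∨ ¬p1)):
            ¬(p2 ∨ ¬p1): α-rule — add ¬p2, ¬¬p1.
            × closes — contains both p2 and ¬p2.
      branch 2.2 (add ¬(¬p4 ∧ p2), (¬p3 ∧ (p2 ∨ ¬p1))):
        (¬p3 ∧ (p2 ∨ ¬p1)): α-rule — add ¬p3, (p2 ∨ ¬p1).
        × closes — contains both p3 and ¬p3.
5 branches closed, 12 open.
Each open branch fixes some atoms; the unmentioned ones are free. Counting distinct full assignments: branch {p2=false, p3=false} (p4, p1) contributes 4 new; branch {p1=true, p2=false} (p3, p4) contributes 2 new; branch {p2=true, p3=false, p4=false} (p1) contributes 2 new; branch {p1=false, p2=true, p3=false, p4=false} (none free) contributes 0 new; branch {p1=true, p2=false, p3=false, p4=true} (none free) contributes 0 new; branch {p1=true, p2=false, p3=false} (p4) contributes 0 new; branch {p1=true, p2=true, p3=false, p4=false} (none free) contributes 0 new; branch {p1=true, p3=true, p4=true} (p2) contributes 1 new; branch {p1=true, p2=false, p4=true} (p3) contributes 0 new; branch {p1=true, p2=false, p3=true} (p4) contributes 0 new; branch {p1=true, p2=false} (p3, p4) contributes 0 new; branch {p1=false, p2=true, p3=true, p4=false} (none free) contributes 1 new. Total: 10.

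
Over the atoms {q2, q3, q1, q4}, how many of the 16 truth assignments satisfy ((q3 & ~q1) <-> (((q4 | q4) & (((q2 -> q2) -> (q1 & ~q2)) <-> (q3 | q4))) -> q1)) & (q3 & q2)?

Initial set: {T (((q3 & ~q1) <-> (((q4 | q4) & (((q2 -> q2) -> (q1 & ~q2)) <-> (q3 | q4))) -> q1)) & (q3 & q2))}.
T (((q3 & ~q1) <-> (((q4 | q4) & (((q2 -> q2) -> (q1 & ~q2)) <-> (q3 | q4))) -> q1)) & (q3 & q2)): α-rule — add T ((q3 & ~q1) <-> (((q4 | q4) & (((q2 -> q2) -> (q1 & ~q2)) <-> (q3 | q4))) -> q1)), T (q3 & q2).
T (q3 & q2): α-rule — add T q3, T q2.
T ((q3 & ~q1) <-> (((q4 | q4) & (((q2 -> q2) -> (q1 & ~q2)) <-> (q3 | q4))) -> q1)): β-rule — branch into T (q3 & ~q1), T (((q4 | q4) & (((q2 -> q2) -> (q1 & ~q2)) <-> (q3 | q4))) -> q1)  //  F (q3 & ~q1), F (((q4 | q4) & (((q2 -> q2) -> (q1 & ~q2)) <-> (q3 | q4))) -> q1).
  branch 1 (add T (q3 & ~q1), T (((q4 | q4) & (((q2 -> q2) -> (q1 & ~q2)) <-> (q3 | q4))) -> q1)):
    T (q3 & ~q1): α-rule — add T q3, T ~q1.
    T (((q4 | q4) & (((q2 -> q2) -> (q1 & ~q2)) <-> (q3 | q4))) -> q1): β-rule — branch into F ((q4 | q4) & (((q2 -> q2) -> (q1 & ~q2)) <-> (q3 | q4)))  //  T q1.
      branch 1.1 (add F ((q4 | q4) & (((q2 -> q2) -> (q1 & ~q2)) <-> (q3 | q4)))):
        F ((q4 | q4) & (((q2 -> q2) -> (q1 & ~q2)) <-> (q3 | q4))): β-rule — branch into F (q4 | q4)  //  F (((q2 -> q2) -> (q1 & ~q2)) <-> (q3 | q4)).
          branch 1.1.1 (add F (q4 | q4)):
            F (q4 | q4): α-rule — add F q4, F q4.
            ○ open, literals {q1=0, q2=1, q3=1, q4=0}.
          branch 1.1.2 (add F (((q2 -> q2) -> (q1 & ~q2)) <-> (q3 | q4))):
            F (((q2 -> q2) -> (q1 & ~q2)) <-> (q3 | q4)): β-rule — branch into T ((q2 -> q2) -> (q1 & ~q2)), F (q3 | q4)  //  F ((q2 -> q2) -> (q1 & ~q2)), T (q3 | q4).
              branch 1.1.2.1 (add T ((q2 -> q2) -> (q1 & ~q2)), F (q3 | q4)):
                F (q3 | q4): α-rule — add F q3, F q4.
                × closes — contains both q3 and ~q3.
              branch 1.1.2.2 (add F ((q2 -> q2) -> (q1 & ~q2)), T (q3 | q4)):
                F ((q2 -> q2) -> (q1 & ~q2)): α-rule — add T (q2 -> q2), F (q1 & ~q2).
                T (q3 | q4): β-rule — branch into T q3  //  T q4.
                  branch 1.1.2.2.1 (add T q3):
                    T (q2 -> q2): β-rule — branch into F q2  //  T q2.
                      branch 1.1.2.2.1.1 (add F q2):
                        × closes — contains both q2 and ~q2.
                      branch 1.1.2.2.1.2 (add T q2):
                        F (q1 & ~q2): β-rule — branch into F q1  //  F ~q2.
                          branch 1.1.2.2.1.2.1 (add F q1):
                            ○ open, literals {q1=0, q2=1, q3=1}.
                          branch 1.1.2.2.1.2.2 (add F ~q2):
                            ○ open, literals {q1=0, q2=1, q3=1}.
                  branch 1.1.2.2.2 (add T q4):
                    T (q2 -> q2): β-rule — branch into F q2  //  T q2.
                      branch 1.1.2.2.2.1 (add F q2):
                        × closes — contains both q2 and ~q2.
                      branch 1.1.2.2.2.2 (add T q2):
                        F (q1 & ~q2): β-rule — branch into F q1  //  F ~q2.
                          branch 1.1.2.2.2.2.1 (add F q1):
                            ○ open, literals {q1=0, q2=1, q3=1, q4=1}.
                          branch 1.1.2.2.2.2.2 (add F ~q2):
                            ○ open, literals {q1=0, q2=1, q3=1, q4=1}.
      branch 1.2 (add T q1):
        × closes — contains both q1 and ~q1.
  branch 2 (add F (q3 & ~q1), F (((q4 | q4) & (((q2 -> q2) -> (q1 & ~q2)) <-> (q3 | q4))) -> q1)):
    F (((q4 | q4) & (((q2 -> q2) -> (q1 & ~q2)) <-> (q3 | q4))) -> q1): α-rule — add T ((q4 | q4) & (((q2 -> q2) -> (q1 & ~q2)) <-> (q3 | q4))), F q1.
    T ((q4 | q4) & (((q2 -> q2) -> (q1 & ~q2)) <-> (q3 | q4))): α-rule — add T (q4 | q4), T (((q2 -> q2) -> (q1 & ~q2)) <-> (q3 | q4)).
    F (q3 & ~q1): β-rule — branch into F q3  //  F ~q1.
      branch 2.1 (add F q3):
        × closes — contains both q3 and ~q3.
      branch 2.2 (add F ~q1):
        × closes — contains both q1 and ~q1.
6 branches closed, 5 open.
Each open branch fixes some atoms; the unmentioned ones are free. Counting distinct full assignments: branch {q1=0, q2=1, q3=1, q4=0} (none free) contributes 1 new; branch {q1=0, q2=1, q3=1} (q4) contributes 1 new; branch {q1=0, q2=1, q3=1} (q4) contributes 0 new; branch {q1=0, q2=1, q3=1, q4=1} (none free) contributes 0 new; branch {q1=0, q2=1, q3=1, q4=1} (none free) contributes 0 new. Total: 2.

2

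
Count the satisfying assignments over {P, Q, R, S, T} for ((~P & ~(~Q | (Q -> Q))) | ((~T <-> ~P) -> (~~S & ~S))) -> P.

Initial set: {(((~P & ~(~Q | (Q -> Q))) | ((~T <-> ~P) -> (~~S & ~S))) -> P)}.
(((~P & ~(~Q | (Q -> Q))) | ((~T <-> ~P) -> (~~S & ~S))) -> P): β-rule — branch into ~((~P & ~(~Q | (Q -> Q))) | ((~T <-> ~P) -> (~~S & ~S)))  //  P.
  branch 1 (add ~((~P & ~(~Q | (Q -> Q))) | ((~T <-> ~P) -> (~~S & ~S)))):
    ~((~P & ~(~Q | (Q -> Q))) | ((~T <-> ~P) -> (~~S & ~S))): α-rule — add ~(~P & ~(~Q | (Q -> Q))), ~((~T <-> ~P) -> (~~S & ~S)).
    ~((~T <-> ~P) -> (~~S & ~S)): α-rule — add (~T <-> ~P), ~(~~S & ~S).
    ~(~P & ~(~Q | (Q -> Q))): β-rule — branch into ~~P  //  ~~(~Q | (Q -> Q)).
      branch 1.1 (add ~~P):
        (~T <-> ~P): β-rule — branch into ~T, ~P  //  ~~T, ~~P.
          branch 1.1.1 (add ~T, ~P):
            × closes — contains both P and ~P.
          branch 1.1.2 (add ~~T, ~~P):
            ~(~~S & ~S): β-rule — branch into ~~~S  //  ~~S.
              branch 1.1.2.1 (add ~~~S):
                ~~~S: drop double negation, giving ~S.
                ○ open, literals {P=true, S=false, T=true}.
              branch 1.1.2.2 (add ~~S):
                ○ open, literals {P=true, S=true, T=true}.
      branch 1.2 (add ~~(~Q | (Q -> Q))):
        (~T <-> ~P): β-rule — branch into ~T, ~P  //  ~~T, ~~P.
          branch 1.2.1 (add ~T, ~P):
            ~(~~S & ~S): β-rule — branch into ~~~S  //  ~~S.
              branch 1.2.1.1 (add ~~~S):
                ~~~S: drop double negation, giving ~S.
                ~~(~Q | (Q -> Q)): β-rule — branch into ~Q  //  (Q -> Q).
                  branch 1.2.1.1.1 (add ~Q):
                    ○ open, literals {P=false, Q=false, S=false, T=false}.
                  branch 1.2.1.1.2 (add (Q -> Q)):
                    (Q -> Q): β-rule — branch into ~Q  //  Q.
                      branch 1.2.1.1.2.1 (add ~Q):
                        ○ open, literals {P=false, Q=false, S=false, T=false}.
                      branch 1.2.1.1.2.2 (add Q):
                        ○ open, literals {P=false, Q=true, S=false, T=false}.
              branch 1.2.1.2 (add ~~S):
                ~~(~Q | (Q -> Q)): β-rule — branch into ~Q  //  (Q -> Q).
                  branch 1.2.1.2.1 (add ~Q):
                    ○ open, literals {P=false, Q=false, S=true, T=false}.
                  branch 1.2.1.2.2 (add (Q -> Q)):
                    (Q -> Q): β-rule — branch into ~Q  //  Q.
                      branch 1.2.1.2.2.1 (add ~Q):
                        ○ open, literals {P=false, Q=false, S=true, T=false}.
                      branch 1.2.1.2.2.2 (add Q):
                        ○ open, literals {P=false, Q=true, S=true, T=false}.
          branch 1.2.2 (add ~~T, ~~P):
            ~(~~S & ~S): β-rule — branch into ~~~S  //  ~~S.
              branch 1.2.2.1 (add ~~~S):
                ~~~S: drop double negation, giving ~S.
                ~~(~Q | (Q -> Q)): β-rule — branch into ~Q  //  (Q -> Q).
                  branch 1.2.2.1.1 (add ~Q):
                    ○ open, literals {P=true, Q=false, S=false, T=true}.
                  branch 1.2.2.1.2 (add (Q -> Q)):
                    (Q -> Q): β-rule — branch into ~Q  //  Q.
                      branch 1.2.2.1.2.1 (add ~Q):
                        ○ open, literals {P=true, Q=false, S=false, T=true}.
                      branch 1.2.2.1.2.2 (add Q):
                        ○ open, literals {P=true, Q=true, S=false, T=true}.
              branch 1.2.2.2 (add ~~S):
                ~~(~Q | (Q -> Q)): β-rule — branch into ~Q  //  (Q -> Q).
                  branch 1.2.2.2.1 (add ~Q):
                    ○ open, literals {P=true, Q=false, S=true, T=true}.
                  branch 1.2.2.2.2 (add (Q -> Q)):
                    (Q -> Q): β-rule — branch into ~Q  //  Q.
                      branch 1.2.2.2.2.1 (add ~Q):
                        ○ open, literals {P=true, Q=false, S=true, T=true}.
                      branch 1.2.2.2.2.2 (add Q):
                        ○ open, literals {P=true, Q=true, S=true, T=true}.
  branch 2 (add P):
    ○ open, literals {P=true}.
1 branch closed, 15 open.
Each open branch fixes some atoms; the unmentioned ones are free. Counting distinct full assignments: branch {P=true, S=false, T=true} (Q, R) contributes 4 new; branch {P=true, S=true, T=true} (Q, R) contributes 4 new; branch {P=false, Q=false, S=false, T=false} (R) contributes 2 new; branch {P=false, Q=false, S=false, T=false} (R) contributes 0 new; branch {P=false, Q=true, S=false, T=false} (R) contributes 2 new; branch {P=false, Q=false, S=true, T=false} (R) contributes 2 new; branch {P=false, Q=false, S=true, T=false} (R) contributes 0 new; branch {P=false, Q=true, S=true, T=false} (R) contributes 2 new; branch {P=true, Q=false, S=false, T=true} (R) contributes 0 new; branch {P=true, Q=false, S=false, T=true} (R) contributes 0 new; branch {P=true, Q=true, S=false, T=true} (R) contributes 0 new; branch {P=true, Q=false, S=true, T=true} (R) contributes 0 new; branch {P=true, Q=false, S=true, T=true} (R) contributes 0 new; branch {P=true, Q=true, S=true, T=true} (R) contributes 0 new; branch {P=true} (Q, R, S, T) contributes 8 new. Total: 24.

24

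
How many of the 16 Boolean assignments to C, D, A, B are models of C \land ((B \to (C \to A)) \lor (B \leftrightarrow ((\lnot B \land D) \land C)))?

Initial set: {(C \land ((B \to (C \to A)) \lor (B \leftrightarrow ((\lnot B \land D) \land C))))}.
(C \land ((B \to (C \to A)) \lor (B \leftrightarrow ((\lnot B \land D) \land C)))): α-rule — add C, ((B \to (C \to A)) \lor (B \leftrightarrow ((\lnot B \land D) \land C))).
((B \to (C \to A)) \lor (B \leftrightarrow ((\lnot B \land D) \land C))): β-rule — branch into (B \to (C \to A))  //  (B \leftrightarrow ((\lnot B \land D) \land C)).
  branch 1 (add (B \to (C \to A))):
    (B \to (C \to A)): β-rule — branch into \lnot B  //  (C \to A).
      branch 1.1 (add \lnot B):
        ○ open, literals {B=0, C=1}.
      branch 1.2 (add (C \to A)):
        (C \to A): β-rule — branch into \lnot C  //  A.
          branch 1.2.1 (add \lnot C):
            × closes — contains both C and \lnot C.
          branch 1.2.2 (add A):
            ○ open, literals {A=1, C=1}.
  branch 2 (add (B \leftrightarrow ((\lnot B \land D) \land C))):
    (B \leftrightarrow ((\lnot B \land D) \land C)): β-rule — branch into B, ((\lnot B \land D) \land C)  //  \lnot B, \lnot ((\lnot B \land D) \land C).
      branch 2.1 (add B, ((\lnot B \land D) \land C)):
        ((\lnot B \land D) \land C): α-rule — add (\lnot B \land D), C.
        (\lnot B \land D): α-rule — add \lnot B, D.
        × closes — contains both B and \lnot B.
      branch 2.2 (add \lnot B, \lnot ((\lnot B \land D) \land C)):
        \lnot ((\lnot B \land D) \land C): β-rule — branch into \lnot (\lnot B \land D)  //  \lnot C.
          branch 2.2.1 (add \lnot (\lnot B \land D)):
            \lnot (\lnot B \land D): β-rule — branch into \lnot \lnot B  //  \lnot D.
              branch 2.2.1.1 (add \lnot \lnot B):
                × closes — contains both B and \lnot B.
              branch 2.2.1.2 (add \lnot D):
                ○ open, literals {B=0, C=1, D=0}.
          branch 2.2.2 (add \lnot C):
            × closes — contains both C and \lnot C.
4 branches closed, 3 open.
Each open branch fixes some atoms; the unmentioned ones are free. Counting distinct full assignments: branch {B=0, C=1} (D, A) contributes 4 new; branch {A=1, C=1} (D, B) contributes 2 new; branch {B=0, C=1, D=0} (A) contributes 0 new. Total: 6.

6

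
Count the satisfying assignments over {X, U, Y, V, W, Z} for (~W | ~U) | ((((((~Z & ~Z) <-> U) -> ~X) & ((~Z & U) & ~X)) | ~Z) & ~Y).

Initial set: {((~W | ~U) | ((((((~Z & ~Z) <-> U) -> ~X) & ((~Z & U) & ~X)) | ~Z) & ~Y))}.
((~W | ~U) | ((((((~Z & ~Z) <-> U) -> ~X) & ((~Z & U) & ~X)) | ~Z) & ~Y)): β-rule — branch into (~W | ~U)  //  ((((((~Z & ~Z) <-> U) -> ~X) & ((~Z & U) & ~X)) | ~Z) & ~Y).
  branch 1 (add (~W | ~U)):
    (~W | ~U): β-rule — branch into ~W  //  ~U.
      branch 1.1 (add ~W):
        ○ open, literals {W=0}.
      branch 1.2 (add ~U):
        ○ open, literals {U=0}.
  branch 2 (add ((((((~Z & ~Z) <-> U) -> ~X) & ((~Z & U) & ~X)) | ~Z) & ~Y)):
    ((((((~Z & ~Z) <-> U) -> ~X) & ((~Z & U) & ~X)) | ~Z) & ~Y): α-rule — add (((((~Z & ~Z) <-> U) -> ~X) & ((~Z & U) & ~X)) | ~Z), ~Y.
    (((((~Z & ~Z) <-> U) -> ~X) & ((~Z & U) & ~X)) | ~Z): β-rule — branch into ((((~Z & ~Z) <-> U) -> ~X) & ((~Z & U) & ~X))  //  ~Z.
      branch 2.1 (add ((((~Z & ~Z) <-> U) -> ~X) & ((~Z & U) & ~X))):
        ((((~Z & ~Z) <-> U) -> ~X) & ((~Z & U) & ~X)): α-rule — add (((~Z & ~Z) <-> U) -> ~X), ((~Z & U) & ~X).
        ((~Z & U) & ~X): α-rule — add (~Z & U), ~X.
        (~Z & U): α-rule — add ~Z, U.
        (((~Z & ~Z) <-> U) -> ~X): β-rule — branch into ~((~Z & ~Z) <-> U)  //  ~X.
          branch 2.1.1 (add ~((~Z & ~Z) <-> U)):
            ~((~Z & ~Z) <-> U): β-rule — branch into (~Z & ~Z), ~U  //  ~(~Z & ~Z), U.
              branch 2.1.1.1 (add (~Z & ~Z), ~U):
                × closes — contains both U and ~U.
              branch 2.1.1.2 (add ~(~Z & ~Z), U):
                ~(~Z & ~Z): β-rule — branch into ~~Z  //  ~~Z.
                  branch 2.1.1.2.1 (add ~~Z):
                    × closes — contains both Z and ~Z.
                  branch 2.1.1.2.2 (add ~~Z):
                    × closes — contains both Z and ~Z.
          branch 2.1.2 (add ~X):
            ○ open, literals {U=1, X=0, Y=0, Z=0}.
      branch 2.2 (add ~Z):
        ○ open, literals {Y=0, Z=0}.
3 branches closed, 4 open.
Each open branch fixes some atoms; the unmentioned ones are free. Counting distinct full assignments: branch {W=0} (X, U, Y, V, Z) contributes 32 new; branch {U=0} (X, Y, V, W, Z) contributes 16 new; branch {U=1, X=0, Y=0, Z=0} (V, W) contributes 2 new; branch {Y=0, Z=0} (X, U, V, W) contributes 2 new. Total: 52.

52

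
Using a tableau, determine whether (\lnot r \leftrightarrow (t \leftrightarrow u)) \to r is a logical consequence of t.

Initial set: {T t; F ((\lnot r \leftrightarrow (t \leftrightarrow u)) \to r)}.
F ((\lnot r \leftrightarrow (t \leftrightarrow u)) \to r): α-rule — add T (\lnot r \leftrightarrow (t \leftrightarrow u)), F r.
T (\lnot r \leftrightarrow (t \leftrightarrow u)): β-rule — branch into T \lnot r, T (t \leftrightarrow u)  //  F \lnot r, F (t \leftrightarrow u).
  branch 1 (add T \lnot r, T (t \leftrightarrow u)):
    T (t \leftrightarrow u): β-rule — branch into T t, T u  //  F t, F u.
      branch 1.1 (add T t, T u):
        ○ open, literals {r=F, t=T, u=T}.
      branch 1.2 (add F t, F u):
        × closes — contains both t and \lnot t.
  branch 2 (add F \lnot r, F (t \leftrightarrow u)):
    × closes — contains both r and \lnot r.
2 branches closed, 1 open.
An open branch gives a countermodel: r=F, t=T, u=T (unmentioned atoms arbitrary); the premises hold there but the conclusion fails.

No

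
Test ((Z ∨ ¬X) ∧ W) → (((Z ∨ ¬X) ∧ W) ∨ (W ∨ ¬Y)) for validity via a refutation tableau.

Assume the negation and expand:
Initial set: {¬(((Z ∨ ¬X) ∧ W) → (((Z ∨ ¬X) ∧ W) ∨ (W ∨ ¬Y)))}.
¬(((Z ∨ ¬X) ∧ W) → (((Z ∨ ¬X) ∧ W) ∨ (W ∨ ¬Y))): α-rule — add ((Z ∨ ¬X) ∧ W), ¬(((Z ∨ ¬X) ∧ W) ∨ (W ∨ ¬Y)).
((Z ∨ ¬X) ∧ W): α-rule — add (Z ∨ ¬X), W.
¬(((Z ∨ ¬X) ∧ W) ∨ (W ∨ ¬Y)): α-rule — add ¬((Z ∨ ¬X) ∧ W), ¬(W ∨ ¬Y).
¬(W ∨ ¬Y): α-rule — add ¬W, ¬¬Y.
× closes — contains both W and ¬W.
All 1 branch closes.
Every branch closed, so the negation is unsatisfiable and the formula is valid.

Valid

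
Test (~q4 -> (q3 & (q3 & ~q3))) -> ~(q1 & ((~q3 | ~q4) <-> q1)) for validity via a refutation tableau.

Assume the negation and expand:
Initial set: {~((~q4 -> (q3 & (q3 & ~q3))) -> ~(q1 & ((~q3 | ~q4) <-> q1)))}.
~((~q4 -> (q3 & (q3 & ~q3))) -> ~(q1 & ((~q3 | ~q4) <-> q1))): α-rule — add (~q4 -> (q3 & (q3 & ~q3))), ~~(q1 & ((~q3 | ~q4) <-> q1)).
~~(q1 & ((~q3 | ~q4) <-> q1)): α-rule — add q1, ((~q3 | ~q4) <-> q1).
(~q4 -> (q3 & (q3 & ~q3))): β-rule — branch into ~~q4  //  (q3 & (q3 & ~q3)).
  branch 1 (add ~~q4):
    ((~q3 | ~q4) <-> q1): β-rule — branch into (~q3 | ~q4), q1  //  ~(~q3 | ~q4), ~q1.
      branch 1.1 (add (~q3 | ~q4), q1):
        (~q3 | ~q4): β-rule — branch into ~q3  //  ~q4.
          branch 1.1.1 (add ~q3):
            ○ open, literals {q1=true, q3=false, q4=true}.
          branch 1.1.2 (add ~q4):
            × closes — contains both q4 and ~q4.
      branch 1.2 (add ~(~q3 | ~q4), ~q1):
        × closes — contains both q1 and ~q1.
  branch 2 (add (q3 & (q3 & ~q3))):
    (q3 & (q3 & ~q3)): α-rule — add q3, (q3 & ~q3).
    (q3 & ~q3): α-rule — add q3, ~q3.
    × closes — contains both q3 and ~q3.
3 branches closed, 1 open.
An open branch gives a countermodel: q1=true, q3=false, q4=true (unmentioned atoms arbitrary); under it the original formula is false.

Not valid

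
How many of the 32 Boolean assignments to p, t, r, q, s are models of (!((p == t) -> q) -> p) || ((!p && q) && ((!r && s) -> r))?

Initial set: {((!((p == t) -> q) -> p) || ((!p && q) && ((!r && s) -> r)))}.
((!((p == t) -> q) -> p) || ((!p && q) && ((!r && s) -> r))): β-rule — branch into (!((p == t) -> q) -> p)  //  ((!p && q) && ((!r && s) -> r)).
  branch 1 (add (!((p == t) -> q) -> p)):
    (!((p == t) -> q) -> p): β-rule — branch into !!((p == t) -> q)  //  p.
      branch 1.1 (add !!((p == t) -> q)):
        !!((p == t) -> q): β-rule — branch into !(p == t)  //  q.
          branch 1.1.1 (add !(p == t)):
            !(p == t): β-rule — branch into p, !t  //  !p, t.
              branch 1.1.1.1 (add p, !t):
                ○ open, literals {p=1, t=0}.
              branch 1.1.1.2 (add !p, t):
                ○ open, literals {p=0, t=1}.
          branch 1.1.2 (add q):
            ○ open, literals {q=1}.
      branch 1.2 (add p):
        ○ open, literals {p=1}.
  branch 2 (add ((!p && q) && ((!r && s) -> r))):
    ((!p && q) && ((!r && s) -> r)): α-rule — add (!p && q), ((!r && s) -> r).
    (!p && q): α-rule — add !p, q.
    ((!r && s) -> r): β-rule — branch into !(!r && s)  //  r.
      branch 2.1 (add !(!r && s)):
        !(!r && s): β-rule — branch into !!r  //  !s.
          branch 2.1.1 (add !!r):
            ○ open, literals {p=0, q=1, r=1}.
          branch 2.1.2 (add !s):
            ○ open, literals {p=0, q=1, s=0}.
      branch 2.2 (add r):
        ○ open, literals {p=0, q=1, r=1}.
0 branches closed, 7 open.
Each open branch fixes some atoms; the unmentioned ones are free. Counting distinct full assignments: branch {p=1, t=0} (r, q, s) contributes 8 new; branch {p=0, t=1} (r, q, s) contributes 8 new; branch {q=1} (p, t, r, s) contributes 8 new; branch {p=1} (t, r, q, s) contributes 4 new; branch {p=0, q=1, r=1} (t, s) contributes 0 new; branch {p=0, q=1, s=0} (t, r) contributes 0 new; branch {p=0, q=1, r=1} (t, s) contributes 0 new. Total: 28.

28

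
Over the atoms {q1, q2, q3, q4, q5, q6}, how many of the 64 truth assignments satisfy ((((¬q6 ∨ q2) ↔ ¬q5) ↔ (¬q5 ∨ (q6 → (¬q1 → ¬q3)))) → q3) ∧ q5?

Initial set: {T (((((¬q6 ∨ q2) ↔ ¬q5) ↔ (¬q5 ∨ (q6 → (¬q1 → ¬q3)))) → q3) ∧ q5)}.
T (((((¬q6 ∨ q2) ↔ ¬q5) ↔ (¬q5 ∨ (q6 → (¬q1 → ¬q3)))) → q3) ∧ q5): α-rule — add T ((((¬q6 ∨ q2) ↔ ¬q5) ↔ (¬q5 ∨ (q6 → (¬q1 → ¬q3)))) → q3), T q5.
T ((((¬q6 ∨ q2) ↔ ¬q5) ↔ (¬q5 ∨ (q6 → (¬q1 → ¬q3)))) → q3): β-rule — branch into F (((¬q6 ∨ q2) ↔ ¬q5) ↔ (¬q5 ∨ (q6 → (¬q1 → ¬q3))))  //  T q3.
  branch 1 (add F (((¬q6 ∨ q2) ↔ ¬q5) ↔ (¬q5 ∨ (q6 → (¬q1 → ¬q3))))):
    F (((¬q6 ∨ q2) ↔ ¬q5) ↔ (¬q5 ∨ (q6 → (¬q1 → ¬q3)))): β-rule — branch into T ((¬q6 ∨ q2) ↔ ¬q5), F (¬q5 ∨ (q6 → (¬q1 → ¬q3)))  //  F ((¬q6 ∨ q2) ↔ ¬q5), T (¬q5 ∨ (q6 → (¬q1 → ¬q3))).
      branch 1.1 (add T ((¬q6 ∨ q2) ↔ ¬q5), F (¬q5 ∨ (q6 → (¬q1 → ¬q3)))):
        F (¬q5 ∨ (q6 → (¬q1 → ¬q3))): α-rule — add F ¬q5, F (q6 → (¬q1 → ¬q3)).
        F (q6 → (¬q1 → ¬q3)): α-rule — add T q6, F (¬q1 → ¬q3).
        F (¬q1 → ¬q3): α-rule — add T ¬q1, F ¬q3.
        T ((¬q6 ∨ q2) ↔ ¬q5): β-rule — branch into T (¬q6 ∨ q2), T ¬q5  //  F (¬q6 ∨ q2), F ¬q5.
          branch 1.1.1 (add T (¬q6 ∨ q2), T ¬q5):
            × closes — contains both q5 and ¬q5.
          branch 1.1.2 (add F (¬q6 ∨ q2), F ¬q5):
            F (¬q6 ∨ q2): α-rule — add F ¬q6, F q2.
            ○ open, literals {q1=F, q2=F, q3=T, q5=T, q6=T}.
      branch 1.2 (add F ((¬q6 ∨ q2) ↔ ¬q5), T (¬q5 ∨ (q6 → (¬q1 → ¬q3)))):
        F ((¬q6 ∨ q2) ↔ ¬q5): β-rule — branch into T (¬q6 ∨ q2), F ¬q5  //  F (¬q6 ∨ q2), T ¬q5.
          branch 1.2.1 (add T (¬q6 ∨ q2), F ¬q5):
            T (¬q5 ∨ (q6 → (¬q1 → ¬q3))): β-rule — branch into T ¬q5  //  T (q6 → (¬q1 → ¬q3)).
              branch 1.2.1.1 (add T ¬q5):
                × closes — contains both q5 and ¬q5.
              branch 1.2.1.2 (add T (q6 → (¬q1 → ¬q3))):
                T (¬q6 ∨ q2): β-rule — branch into T ¬q6  //  T q2.
                  branch 1.2.1.2.1 (add T ¬q6):
                    T (q6 → (¬q1 → ¬q3)): β-rule — branch into F q6  //  T (¬q1 → ¬q3).
                      branch 1.2.1.2.1.1 (add F q6):
                        ○ open, literals {q5=T, q6=F}.
                      branch 1.2.1.2.1.2 (add T (¬q1 → ¬q3)):
                        T (¬q1 → ¬q3): β-rule — branch into F ¬q1  //  T ¬q3.
                          branch 1.2.1.2.1.2.1 (add F ¬q1):
                            ○ open, literals {q1=T, q5=T, q6=F}.
                          branch 1.2.1.2.1.2.2 (add T ¬q3):
                            ○ open, literals {q3=F, q5=T, q6=F}.
                  branch 1.2.1.2.2 (add T q2):
                    T (q6 → (¬q1 → ¬q3)): β-rule — branch into F q6  //  T (¬q1 → ¬q3).
                      branch 1.2.1.2.2.1 (add F q6):
                        ○ open, literals {q2=T, q5=T, q6=F}.
                      branch 1.2.1.2.2.2 (add T (¬q1 → ¬q3)):
                        T (¬q1 → ¬q3): β-rule — branch into F ¬q1  //  T ¬q3.
                          branch 1.2.1.2.2.2.1 (add F ¬q1):
                            ○ open, literals {q1=T, q2=T, q5=T}.
                          branch 1.2.1.2.2.2.2 (add T ¬q3):
                            ○ open, literals {q2=T, q3=F, q5=T}.
          branch 1.2.2 (add F (¬q6 ∨ q2), T ¬q5):
            × closes — contains both q5 and ¬q5.
  branch 2 (add T q3):
    ○ open, literals {q3=T, q5=T}.
3 branches closed, 8 open.
Each open branch fixes some atoms; the unmentioned ones are free. Counting distinct full assignments: branch {q1=F, q2=F, q3=T, q5=T, q6=T} (q4) contributes 2 new; branch {q5=T, q6=F} (q1, q2, q3, q4) contributes 16 new; branch {q1=T, q5=T, q6=F} (q2, q3, q4) contributes 0 new; branch {q3=F, q5=T, q6=F} (q1, q2, q4) contributes 0 new; branch {q2=T, q5=T, q6=F} (q1, q3, q4) contributes 0 new; branch {q1=T, q2=T, q5=T} (q3, q4, q6) contributes 4 new; branch {q2=T, q3=F, q5=T} (q1, q4, q6) contributes 2 new; branch {q3=T, q5=T} (q1, q2, q4, q6) contributes 4 new. Total: 28.

28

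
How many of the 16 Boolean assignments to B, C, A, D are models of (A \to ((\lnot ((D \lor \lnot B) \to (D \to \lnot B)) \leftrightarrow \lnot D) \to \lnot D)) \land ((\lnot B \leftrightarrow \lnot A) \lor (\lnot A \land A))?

8

Initial set: {((A \to ((\lnot ((D \lor \lnot B) \to (D \to \lnot B)) \leftrightarrow \lnot D) \to \lnot D)) \land ((\lnot B \leftrightarrow \lnot A) \lor (\lnot A \land A)))}.
((A \to ((\lnot ((D \lor \lnot B) \to (D \to \lnot B)) \leftrightarrow \lnot D) \to \lnot D)) \land ((\lnot B \leftrightarrow \lnot A) \lor (\lnot A \land A))): α-rule — add (A \to ((\lnot ((D \lor \lnot B) \to (D \to \lnot B)) \leftrightarrow \lnot D) \to \lnot D)), ((\lnot B \leftrightarrow \lnot A) \lor (\lnot A \land A)).
(A \to ((\lnot ((D \lor \lnot B) \to (D \to \lnot B)) \leftrightarrow \lnot D) \to \lnot D)): β-rule — branch into \lnot A  //  ((\lnot ((D \lor \lnot B) \to (D \to \lnot B)) \leftrightarrow \lnot D) \to \lnot D).
  branch 1 (add \lnot A):
    ((\lnot B \leftrightarrow \lnot A) \lor (\lnot A \land A)): β-rule — branch into (\lnot B \leftrightarrow \lnot A)  //  (\lnot A \land A).
      branch 1.1 (add (\lnot B \leftrightarrow \lnot A)):
        (\lnot B \leftrightarrow \lnot A): β-rule — branch into \lnot B, \lnot A  //  \lnot \lnot B, \lnot \lnot A.
          branch 1.1.1 (add \lnot B, \lnot A):
            ○ open, literals {A=false, B=false}.
          branch 1.1.2 (add \lnot \lnot B, \lnot \lnot A):
            × closes — contains both A and \lnot A.
      branch 1.2 (add (\lnot A \land A)):
        (\lnot A \land A): α-rule — add \lnot A, A.
        × closes — contains both A and \lnot A.
  branch 2 (add ((\lnot ((D \lor \lnot B) \to (D \to \lnot B)) \leftrightarrow \lnot D) \to \lnot D)):
    ((\lnot B \leftrightarrow \lnot A) \lor (\lnot A \land A)): β-rule — branch into (\lnot B \leftrightarrow \lnot A)  //  (\lnot A \land A).
      branch 2.1 (add (\lnot B \leftrightarrow \lnot A)):
        ((\lnot ((D \lor \lnot B) \to (D \to \lnot B)) \leftrightarrow \lnot D) \to \lnot D): β-rule — branch into \lnot (\lnot ((D \lor \lnot B) \to (D \to \lnot B)) \leftrightarrow \lnot D)  //  \lnot D.
          branch 2.1.1 (add \lnot (\lnot ((D \lor \lnot B) \to (D \to \lnot B)) \leftrightarrow \lnot D)):
            (\lnot B \leftrightarrow \lnot A): β-rule — branch into \lnot B, \lnot A  //  \lnot \lnot B, \lnot \lnot A.
              branch 2.1.1.1 (add \lnot B, \lnot A):
                \lnot (\lnot ((D \lor \lnot B) \to (D \to \lnot B)) \leftrightarrow \lnot D): β-rule — branch into \lnot ((D \lor \lnot B) \to (D \to \lnot B)), \lnot \lnot D  //  \lnot \lnot ((D \lor \lnot B) \to (D \to \lnot B)), \lnot D.
                  branch 2.1.1.1.1 (add \lnot ((D \lor \lnot B) \to (D \to \lnot B)), \lnot \lnot D):
                    \lnot ((D \lor \lnot B) \to (D \to \lnot B)): α-rule — add (D \lor \lnot B), \lnot (D \to \lnot B).
                    \lnot (D \to \lnot B): α-rule — add D, \lnot \lnot B.
                    × closes — contains both B and \lnot B.
                  branch 2.1.1.1.2 (add \lnot \lnot ((D \lor \lnot B) \to (D \to \lnot B)), \lnot D):
                    \lnot \lnot ((D \lor \lnot B) \to (D \to \lnot B)): β-rule — branch into \lnot (D \lor \lnot B)  //  (D \to \lnot B).
                      branch 2.1.1.1.2.1 (add \lnot (D \lor \lnot B)):
                        \lnot (D \lor \lnot B): α-rule — add \lnot D, \lnot \lnot B.
                        × closes — contains both B and \lnot B.
                      branch 2.1.1.1.2.2 (add (D \to \lnot B)):
                        (D \to \lnot B): β-rule — branch into \lnot D  //  \lnot B.
                          branch 2.1.1.1.2.2.1 (add \lnot D):
                            ○ open, literals {A=false, B=false, D=false}.
                          branch 2.1.1.1.2.2.2 (add \lnot B):
                            ○ open, literals {A=false, B=false, D=false}.
              branch 2.1.1.2 (add \lnot \lnot B, \lnot \lnot A):
                \lnot (\lnot ((D \lor \lnot B) \to (D \to \lnot B)) \leftrightarrow \lnot D): β-rule — branch into \lnot ((D \lor \lnot B) \to (D \to \lnot B)), \lnot \lnot D  //  \lnot \lnot ((D \lor \lnot B) \to (D \to \lnot B)), \lnot D.
                  branch 2.1.1.2.1 (add \lnot ((D \lor \lnot B) \to (D \to \lnot B)), \lnot \lnot D):
                    \lnot ((D \lor \lnot B) \to (D \to \lnot B)): α-rule — add (D \lor \lnot B), \lnot (D \to \lnot B).
                    \lnot (D \to \lnot B): α-rule — add D, \lnot \lnot B.
                    (D \lor \lnot B): β-rule — branch into D  //  \lnot B.
                      branch 2.1.1.2.1.1 (add D):
                        ○ open, literals {A=true, B=true, D=true}.
                      branch 2.1.1.2.1.2 (add \lnot B):
                        × closes — contains both B and \lnot B.
                  branch 2.1.1.2.2 (add \lnot \lnot ((D \lor \lnot B) \to (D \to \lnot B)), \lnot D):
                    \lnot \lnot ((D \lor \lnot B) \to (D \to \lnot B)): β-rule — branch into \lnot (D \lor \lnot B)  //  (D \to \lnot B).
                      branch 2.1.1.2.2.1 (add \lnot (D \lor \lnot B)):
                        \lnot (D \lor \lnot B): α-rule — add \lnot D, \lnot \lnot B.
                        ○ open, literals {A=true, B=true, D=false}.
                      branch 2.1.1.2.2.2 (add (D \to \lnot B)):
                        (D \to \lnot B): β-rule — branch into \lnot D  //  \lnot B.
                          branch 2.1.1.2.2.2.1 (add \lnot D):
                            ○ open, literals {A=true, B=true, D=false}.
                          branch 2.1.1.2.2.2.2 (add \lnot B):
                            × closes — contains both B and \lnot B.
          branch 2.1.2 (add \lnot D):
            (\lnot B \leftrightarrow \lnot A): β-rule — branch into \lnot B, \lnot A  //  \lnot \lnot B, \lnot \lnot A.
              branch 2.1.2.1 (add \lnot B, \lnot A):
                ○ open, literals {A=false, B=false, D=false}.
              branch 2.1.2.2 (add \lnot \lnot B, \lnot \lnot A):
                ○ open, literals {A=true, B=true, D=false}.
      branch 2.2 (add (\lnot A \land A)):
        (\lnot A \land A): α-rule — add \lnot A, A.
        × closes — contains both A and \lnot A.
7 branches closed, 8 open.
Each open branch fixes some atoms; the unmentioned ones are free. Counting distinct full assignments: branch {A=false, B=false} (C, D) contributes 4 new; branch {A=false, B=false, D=false} (C) contributes 0 new; branch {A=false, B=false, D=false} (C) contributes 0 new; branch {A=true, B=true, D=true} (C) contributes 2 new; branch {A=true, B=true, D=false} (C) contributes 2 new; branch {A=true, B=true, D=false} (C) contributes 0 new; branch {A=false, B=false, D=false} (C) contributes 0 new; branch {A=true, B=true, D=false} (C) contributes 0 new. Total: 8.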